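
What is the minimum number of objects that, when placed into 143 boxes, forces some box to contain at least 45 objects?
n = (45 − 1)·143 + 1 = 6293

By the generalised pigeonhole principle, to guarantee some box contains ≥ r objects we need more than (r − 1) · k objects total. Threshold: n = (r − 1) · k + 1. With r = 45 and k = 143: n = 44 · 143 + 1 = 6292 + 1 = 6293. For n = 6292 = 44 · 143, we can put exactly 44 objects in every box, avoiding 45 in any single one — so 6293 is tight.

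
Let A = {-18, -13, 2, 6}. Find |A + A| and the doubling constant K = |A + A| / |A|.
K = |A + A| / |A| = 10/4 = 5/2

Enumerate A + A = {a + b : a, b ∈ A}. With |A| = 4, there are |A|^2 = 16 ordered sum pairs; collecting distinct values, A + A = {-36, -31, -26, -16, -12, -11, -7, 4, 8, 12}, so |A + A| = 10. Thus K = 10/4 = 5/2. For comparison, the minimum possible |A + A| over all 4-element sets is 2·4 − 1 = 7 (so min K = 7/4), attained only by arithmetic progressions.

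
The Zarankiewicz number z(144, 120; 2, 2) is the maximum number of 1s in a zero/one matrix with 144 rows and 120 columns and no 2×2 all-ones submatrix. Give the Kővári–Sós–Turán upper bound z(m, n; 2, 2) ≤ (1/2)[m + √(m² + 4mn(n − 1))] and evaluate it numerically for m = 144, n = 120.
z(144, 120; 2, 2) ≤ (1/2)[144 + √(144² + 4·144·120·119)] = (1/2)[144 + √8246016] = 1507.7939

Kővári–Sós–Turán: let r_1, ..., r_144 be the row sums and z = Σ r_i the total number of 1s. Each pair of columns can share at most one row with both entries 1 (else a 2×2 all-ones block appears), so Σ_i C(r_i, 2) ≤ C(120, 2) = 7140. By convexity Σ_i C(r_i, 2) ≥ 144·C(z/144, 2) = z(z − 144)/(2·144), giving z² − 144z − 144·120·119 ≤ 0 and hence z ≤ (1/2)[144 + √(20736 + 4·2056320)] = (1/2)[144 + √8246016] ≈ (1/2)(144 + 2871.5877) = 1507.7939.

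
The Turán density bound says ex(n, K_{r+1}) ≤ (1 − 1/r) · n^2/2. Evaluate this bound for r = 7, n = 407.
Turán density bound = (6/7) · 407^2/2 = 496947/7 ≈ 70992.4286

Turán's theorem: ex(n, K_{r+1}) is achieved by the complete r-partite Turán graph T(n, r) with parts as balanced as possible, and is at most (1 − 1/r) · n^2/2. For r = 7, n = 407: the density bound is (6/7) · 165649/2 = 496947/7 ≈ 70992.4286. The integer-valued extremum is e(T(407, 7)) = 70992, which is strictly less than the density bound 496947/7 since 7 ∤ 407 (the parts of T(407, 7) cannot all be equal).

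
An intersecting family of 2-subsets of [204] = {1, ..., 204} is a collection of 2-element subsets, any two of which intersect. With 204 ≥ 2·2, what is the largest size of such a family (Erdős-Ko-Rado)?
max |F| = C(203, 1) = 203

Erdős-Ko-Rado (1961): when n ≥ 2k, max |F| = C(n−1, k−1). The bound is attained by the star {A : i ∈ A} for any fixed i ∈ [n]. Here C(204−1, 2−1) = C(203, 1) = 203.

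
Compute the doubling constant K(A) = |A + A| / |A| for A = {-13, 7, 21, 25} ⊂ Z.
K = |A + A| / |A| = 10/4 = 5/2

Enumerate A + A = {a + b : a, b ∈ A}. With |A| = 4, there are |A|^2 = 16 ordered sum pairs; collecting distinct values, A + A = {-26, -6, 8, 12, 14, 28, 32, 42, 46, 50}, so |A + A| = 10. Thus K = 10/4 = 5/2. For comparison, the minimum possible |A + A| over all 4-element sets is 2·4 − 1 = 7 (so min K = 7/4), attained only by arithmetic progressions.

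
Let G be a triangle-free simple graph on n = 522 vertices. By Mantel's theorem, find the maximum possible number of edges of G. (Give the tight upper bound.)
ex(522, K_3) = ⌊522^2/4⌋ = 68121

Mantel (1907): a triangle-free graph on n vertices has at most ⌊n^2/4⌋ edges, with equality for the complete bipartite graph K_{⌊n/2⌋, ⌈n/2⌉}. For n = 522: ⌊522^2/4⌋ = ⌊272484/4⌋ = 68121. The extremal graph is K_{261, 261}, which has 261·261 = 68121 edges.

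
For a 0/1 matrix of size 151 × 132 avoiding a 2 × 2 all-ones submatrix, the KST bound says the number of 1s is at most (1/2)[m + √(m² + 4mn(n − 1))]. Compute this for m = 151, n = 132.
z(151, 132; 2, 2) ≤ (1/2)[151 + √(151² + 4·151·132·131)] = (1/2)[151 + √10467169] = 1693.1502

Kővári–Sós–Turán: let r_1, ..., r_151 be the row sums and z = Σ r_i the total number of 1s. Each pair of columns can share at most one row with both entries 1 (else a 2×2 all-ones block appears), so Σ_i C(r_i, 2) ≤ C(132, 2) = 8646. By convexity Σ_i C(r_i, 2) ≥ 151·C(z/151, 2) = z(z − 151)/(2·151), giving z² − 151z − 151·132·131 ≤ 0 and hence z ≤ (1/2)[151 + √(22801 + 4·2611092)] = (1/2)[151 + √10467169] ≈ (1/2)(151 + 3235.3004) = 1693.1502.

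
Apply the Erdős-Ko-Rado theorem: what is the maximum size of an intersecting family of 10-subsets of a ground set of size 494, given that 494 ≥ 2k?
max |F| = C(493, 9) = 4405165319758257495

Erdős-Ko-Rado (1961): when n ≥ 2k, max |F| = C(n−1, k−1). The bound is attained by the star {A : i ∈ A} for any fixed i ∈ [n]. Here C(494−1, 10−1) = C(493, 9) = 4405165319758257495.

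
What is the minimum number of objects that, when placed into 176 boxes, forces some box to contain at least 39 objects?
n = (39 − 1)·176 + 1 = 6689

By the generalised pigeonhole principle, to guarantee some box contains ≥ r objects we need more than (r − 1) · k objects total. Threshold: n = (r − 1) · k + 1. With r = 39 and k = 176: n = 38 · 176 + 1 = 6688 + 1 = 6689. For n = 6688 = 38 · 176, we can put exactly 38 objects in every box, avoiding 39 in any single one — so 6689 is tight.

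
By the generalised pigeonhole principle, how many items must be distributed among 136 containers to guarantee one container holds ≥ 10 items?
n = (10 − 1)·136 + 1 = 1225

By the generalised pigeonhole principle, to guarantee some box contains ≥ r objects we need more than (r − 1) · k objects total. Threshold: n = (r − 1) · k + 1. With r = 10 and k = 136: n = 9 · 136 + 1 = 1224 + 1 = 1225. For n = 1224 = 9 · 136, we can put exactly 9 objects in every box, avoiding 10 in any single one — so 1225 is tight.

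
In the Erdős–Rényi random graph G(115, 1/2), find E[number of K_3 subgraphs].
E[# K_3] = C(115, 3) · (1/2)^C(3, 2) = 246905 / 2^3 = 30863.125

For each 3-subset S of vertices (there are C(115, 3) = 246905 such S), let X_S = 1 if S induces a K_3 (all C(3, 2) = 3 edges present). Then P(X_S = 1) = (1/2)^3 = 1/8. By linearity of expectation, E[# K_3] = C(115, 3) · (1/2)^3 = 246905 / 8 = 30863.125.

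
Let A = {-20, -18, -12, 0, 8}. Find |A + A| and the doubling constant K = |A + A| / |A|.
K = |A + A| / |A| = 14/5

Enumerate A + A = {a + b : a, b ∈ A}. With |A| = 5, there are |A|^2 = 25 ordered sum pairs; collecting distinct values, A + A = {-40, -38, -36, -32, -30, -24, -20, -18, -12, -10, -4, 0, 8, 16}, so |A + A| = 14. Thus K = 14/5. For comparison, the minimum possible |A + A| over all 5-element sets is 2·5 − 1 = 9 (so min K = 9/5), attained only by arithmetic progressions.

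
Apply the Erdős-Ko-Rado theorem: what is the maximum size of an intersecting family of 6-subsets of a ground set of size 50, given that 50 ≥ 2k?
max |F| = C(49, 5) = 1906884

Erdős-Ko-Rado (1961): when n ≥ 2k, max |F| = C(n−1, k−1). The bound is attained by the star {A : i ∈ A} for any fixed i ∈ [n]. Here C(50−1, 6−1) = C(49, 5) = 1906884.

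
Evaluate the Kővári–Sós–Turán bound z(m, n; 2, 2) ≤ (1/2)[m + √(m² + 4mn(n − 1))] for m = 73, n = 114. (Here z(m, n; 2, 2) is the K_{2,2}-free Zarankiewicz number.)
z(73, 114; 2, 2) ≤ (1/2)[73 + √(73² + 4·73·114·113)] = (1/2)[73 + √3766873] = 1006.9217

Kővári–Sós–Turán: let r_1, ..., r_73 be the row sums and z = Σ r_i the total number of 1s. Each pair of columns can share at most one row with both entries 1 (else a 2×2 all-ones block appears), so Σ_i C(r_i, 2) ≤ C(114, 2) = 6441. By convexity Σ_i C(r_i, 2) ≥ 73·C(z/73, 2) = z(z − 73)/(2·73), giving z² − 73z − 73·114·113 ≤ 0 and hence z ≤ (1/2)[73 + √(5329 + 4·940386)] = (1/2)[73 + √3766873] ≈ (1/2)(73 + 1940.8434) = 1006.9217.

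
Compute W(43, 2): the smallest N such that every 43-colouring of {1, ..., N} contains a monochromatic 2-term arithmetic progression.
W(43, 2) = 43 + 1 = 44

A 2-term AP is any pair of integers, so a monochromatic 2-AP exists iff some colour is used at least twice. With 43 colours, the colouring i ↦ i on {1, ..., 43} uses each colour once, avoiding any monochromatic pair, so W(43, 2) > 43. For {1, ..., 44}, pigeonhole forces two integers of the same colour, which form a monochromatic 2-AP. Hence W(43, 2) = 44.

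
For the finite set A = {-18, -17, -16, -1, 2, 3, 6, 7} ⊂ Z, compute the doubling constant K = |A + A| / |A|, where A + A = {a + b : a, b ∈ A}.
K = |A + A| / |A| = 28/8 = 7/2

Enumerate A + A = {a + b : a, b ∈ A}. With |A| = 8, there are |A|^2 = 64 ordered sum pairs; collecting distinct values, A + A = {-36, -35, -34, -33, -32, -19, -18, -17, -16, -15, -14, -13, -12, -11, -10, -9, -2, 1, 2, 4, 5, 6, 8, 9, 10, 12, 13, 14}, so |A + A| = 28. Thus K = 28/8 = 7/2. For comparison, the minimum possible |A + A| over all 8-element sets is 2·8 − 1 = 15 (so min K = 15/8), attained only by arithmetic progressions.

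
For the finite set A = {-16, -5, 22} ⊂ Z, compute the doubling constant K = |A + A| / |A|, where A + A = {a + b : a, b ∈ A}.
K = |A + A| / |A| = 6/3 = 2

Enumerate A + A = {a + b : a, b ∈ A}. With |A| = 3, there are |A|^2 = 9 ordered sum pairs; collecting distinct values, A + A = {-32, -21, -10, 6, 17, 44}, so |A + A| = 6. Thus K = 6/3 = 2. For comparison, the minimum possible |A + A| over all 3-element sets is 2·3 − 1 = 5 (so min K = 5/3), attained only by arithmetic progressions.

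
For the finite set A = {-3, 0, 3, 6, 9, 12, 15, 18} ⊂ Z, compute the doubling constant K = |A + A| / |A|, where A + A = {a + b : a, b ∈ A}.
K = |A + A| / |A| = 15/8

Enumerate A + A = {a + b : a, b ∈ A}. With |A| = 8, there are |A|^2 = 64 ordered sum pairs; collecting distinct values, A + A = {-6, -3, 0, 3, 6, 9, 12, 15, 18, 21, 24, 27, 30, 33, 36}, so |A + A| = 15. Thus K = 15/8. Here |A + A| = 2|A| − 1 = 15, the minimum possible — so K = 15/8 is minimal, which holds iff A is an arithmetic progression.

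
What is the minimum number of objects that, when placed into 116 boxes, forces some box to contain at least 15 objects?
n = (15 − 1)·116 + 1 = 1625

By the generalised pigeonhole principle, to guarantee some box contains ≥ r objects we need more than (r − 1) · k objects total. Threshold: n = (r − 1) · k + 1. With r = 15 and k = 116: n = 14 · 116 + 1 = 1624 + 1 = 1625. For n = 1624 = 14 · 116, we can put exactly 14 objects in every box, avoiding 15 in any single one — so 1625 is tight.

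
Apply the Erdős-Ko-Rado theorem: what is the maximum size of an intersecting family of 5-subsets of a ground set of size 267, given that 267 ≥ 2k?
max |F| = C(266, 4) = 203927570

The Erdős-Ko-Rado theorem states: for n ≥ 2k, an intersecting family of k-subsets of an n-element set has size at most C(n − 1, k − 1), with equality for 'star' families {A ⊆ [n] : |A| = k, i ∈ A} (fix an element i). For n = 267, k = 5: C(266, 4) = 203927570.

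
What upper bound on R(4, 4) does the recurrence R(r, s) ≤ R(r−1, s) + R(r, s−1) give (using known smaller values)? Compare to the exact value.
R(4, 4) ≤ R(3, 4) + R(4, 3) = 9 + 9 = 18; exact value R(4, 4) = 18.

The Erdős–Szekeres recurrence R(r, s) ≤ R(r−1, s) + R(r, s−1) applied to (r, s) = (4, 4) gives
  R(4, 4) ≤ R(3, 4) + R(4, 3) = 9 + 9 = 18.
(Recall R(2, k) = k and R is symmetric.) Here the recurrence bound is tight: a matching lower-bound construction on K_{17} shows R(4, 4) > 17, so R(4, 4) = 18 exactly.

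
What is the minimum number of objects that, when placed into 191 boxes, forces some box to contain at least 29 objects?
n = (29 − 1)·191 + 1 = 5349

By the generalised pigeonhole principle, to guarantee some box contains ≥ r objects we need more than (r − 1) · k objects total. Threshold: n = (r − 1) · k + 1. With r = 29 and k = 191: n = 28 · 191 + 1 = 5348 + 1 = 5349. For n = 5348 = 28 · 191, we can put exactly 28 objects in every box, avoiding 29 in any single one — so 5349 is tight.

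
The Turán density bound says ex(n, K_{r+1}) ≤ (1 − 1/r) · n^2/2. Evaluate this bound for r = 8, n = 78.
Turán density bound = (7/8) · 78^2/2 = 10647/4 ≈ 2661.75

Turán's theorem: ex(n, K_{r+1}) is achieved by the complete r-partite Turán graph T(n, r) with parts as balanced as possible, and is at most (1 − 1/r) · n^2/2. For r = 8, n = 78: the density bound is (7/8) · 6084/2 = 10647/4 ≈ 2661.75. The integer-valued extremum is e(T(78, 8)) = 2661, which is strictly less than the density bound 10647/4 since 8 ∤ 78 (the parts of T(78, 8) cannot all be equal).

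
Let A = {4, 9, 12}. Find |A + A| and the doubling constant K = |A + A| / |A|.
K = |A + A| / |A| = 6/3 = 2

Enumerate A + A = {a + b : a, b ∈ A}. With |A| = 3, there are |A|^2 = 9 ordered sum pairs; collecting distinct values, A + A = {8, 13, 16, 18, 21, 24}, so |A + A| = 6. Thus K = 6/3 = 2. For comparison, the minimum possible |A + A| over all 3-element sets is 2·3 − 1 = 5 (so min K = 5/3), attained only by arithmetic progressions.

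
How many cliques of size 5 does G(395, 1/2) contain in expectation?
E[# K_5] = C(395, 5) · (1/2)^C(5, 2) = 78120937454 / 2^10 = 39060468727/512 ≈ 76289977.982422

For each 5-subset S of vertices (there are C(395, 5) = 78120937454 such S), let X_S = 1 if S induces a K_5 (all C(5, 2) = 10 edges present). Then P(X_S = 1) = (1/2)^10 = 1/1024. By linearity of expectation, E[# K_5] = C(395, 5) · (1/2)^10 = 78120937454 / 1024 = 39060468727/512 ≈ 76289977.982422.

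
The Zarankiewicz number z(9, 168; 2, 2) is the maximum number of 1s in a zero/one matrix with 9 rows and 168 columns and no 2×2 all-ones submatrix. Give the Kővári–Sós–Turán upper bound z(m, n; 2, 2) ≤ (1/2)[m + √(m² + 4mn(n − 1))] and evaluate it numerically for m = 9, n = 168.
z(9, 168; 2, 2) ≤ (1/2)[9 + √(9² + 4·9·168·167)] = (1/2)[9 + √1010097] = 507.0179

Kővári–Sós–Turán: let r_1, ..., r_9 be the row sums and z = Σ r_i the total number of 1s. Each pair of columns can share at most one row with both entries 1 (else a 2×2 all-ones block appears), so Σ_i C(r_i, 2) ≤ C(168, 2) = 14028. By convexity Σ_i C(r_i, 2) ≥ 9·C(z/9, 2) = z(z − 9)/(2·9), giving z² − 9z − 9·168·167 ≤ 0 and hence z ≤ (1/2)[9 + √(81 + 4·252504)] = (1/2)[9 + √1010097] ≈ (1/2)(9 + 1005.0358) = 507.0179.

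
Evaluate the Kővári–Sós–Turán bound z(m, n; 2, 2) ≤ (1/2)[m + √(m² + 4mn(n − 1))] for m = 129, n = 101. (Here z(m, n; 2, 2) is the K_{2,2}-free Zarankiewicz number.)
z(129, 101; 2, 2) ≤ (1/2)[129 + √(129² + 4·129·101·100)] = (1/2)[129 + √5228241] = 1207.7674

Kővári–Sós–Turán: let r_1, ..., r_129 be the row sums and z = Σ r_i the total number of 1s. Each pair of columns can share at most one row with both entries 1 (else a 2×2 all-ones block appears), so Σ_i C(r_i, 2) ≤ C(101, 2) = 5050. By convexity Σ_i C(r_i, 2) ≥ 129·C(z/129, 2) = z(z − 129)/(2·129), giving z² − 129z − 129·101·100 ≤ 0 and hence z ≤ (1/2)[129 + √(16641 + 4·1302900)] = (1/2)[129 + √5228241] ≈ (1/2)(129 + 2286.5347) = 1207.7674.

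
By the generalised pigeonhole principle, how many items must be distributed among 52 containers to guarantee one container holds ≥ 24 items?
n = (24 − 1)·52 + 1 = 1197

By the generalised pigeonhole principle, to guarantee some box contains ≥ r objects we need more than (r − 1) · k objects total. Threshold: n = (r − 1) · k + 1. With r = 24 and k = 52: n = 23 · 52 + 1 = 1196 + 1 = 1197. For n = 1196 = 23 · 52, we can put exactly 23 objects in every box, avoiding 24 in any single one — so 1197 is tight.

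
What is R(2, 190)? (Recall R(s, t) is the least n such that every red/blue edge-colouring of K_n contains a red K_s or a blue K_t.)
R(2, 190) = 190

R(2, k) = k for all k ≥ 2: in a 2-colouring of K_k, either some edge is red (a red K_2) or all edges are blue (a blue K_k). And K_{189} coloured all-blue has no blue K_190, so R(2, 190) > 189. Hence R(2, 190) = 190.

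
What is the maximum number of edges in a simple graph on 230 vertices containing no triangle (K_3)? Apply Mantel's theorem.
ex(230, K_3) = ⌊230^2/4⌋ = 13225

Mantel (1907): a triangle-free graph on n vertices has at most ⌊n^2/4⌋ edges, with equality for the complete bipartite graph K_{⌊n/2⌋, ⌈n/2⌉}. For n = 230: ⌊230^2/4⌋ = ⌊52900/4⌋ = 13225. The extremal graph is K_{115, 115}, which has 115·115 = 13225 edges.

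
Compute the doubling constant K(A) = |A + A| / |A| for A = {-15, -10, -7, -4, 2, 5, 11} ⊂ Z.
K = |A + A| / |A| = 21/7 = 3

Enumerate A + A = {a + b : a, b ∈ A}. With |A| = 7, there are |A|^2 = 49 ordered sum pairs; collecting distinct values, A + A = {-30, -25, -22, -20, -19, -17, -14, -13, -11, -10, -8, -5, -4, -2, 1, 4, 7, 10, 13, 16, 22}, so |A + A| = 21. Thus K = 21/7 = 3. For comparison, the minimum possible |A + A| over all 7-element sets is 2·7 − 1 = 13 (so min K = 13/7), attained only by arithmetic progressions.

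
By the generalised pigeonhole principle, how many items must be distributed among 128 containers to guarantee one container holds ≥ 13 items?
n = (13 − 1)·128 + 1 = 1537

By the generalised pigeonhole principle, to guarantee some box contains ≥ r objects we need more than (r − 1) · k objects total. Threshold: n = (r − 1) · k + 1. With r = 13 and k = 128: n = 12 · 128 + 1 = 1536 + 1 = 1537. For n = 1536 = 12 · 128, we can put exactly 12 objects in every box, avoiding 13 in any single one — so 1537 is tight.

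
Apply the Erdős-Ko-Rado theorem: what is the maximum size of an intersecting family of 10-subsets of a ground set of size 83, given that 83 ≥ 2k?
max |F| = C(82, 9) = 293052087900

Erdős-Ko-Rado (1961): when n ≥ 2k, max |F| = C(n−1, k−1). The bound is attained by the star {A : i ∈ A} for any fixed i ∈ [n]. Here C(83−1, 10−1) = C(82, 9) = 293052087900.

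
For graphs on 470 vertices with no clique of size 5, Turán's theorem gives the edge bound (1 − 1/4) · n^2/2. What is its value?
Turán density bound = (3/4) · 470^2/2 = 165675/2 ≈ 82837.5

Turán's theorem: ex(n, K_{r+1}) is achieved by the complete r-partite Turán graph T(n, r) with parts as balanced as possible, and is at most (1 − 1/r) · n^2/2. For r = 4, n = 470: the density bound is (3/4) · 220900/2 = 165675/2 ≈ 82837.5. The integer-valued extremum is e(T(470, 4)) = 82837, which is strictly less than the density bound 165675/2 since 4 ∤ 470 (the parts of T(470, 4) cannot all be equal).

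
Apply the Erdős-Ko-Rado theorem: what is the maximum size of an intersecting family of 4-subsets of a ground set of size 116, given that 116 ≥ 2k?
max |F| = C(115, 3) = 246905

Erdős-Ko-Rado (1961): when n ≥ 2k, max |F| = C(n−1, k−1). The bound is attained by the star {A : i ∈ A} for any fixed i ∈ [n]. Here C(116−1, 4−1) = C(115, 3) = 246905.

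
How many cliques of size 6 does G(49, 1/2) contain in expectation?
E[# K_6] = C(49, 6) · (1/2)^C(6, 2) = 13983816 / 2^15 = 1747977/4096 ≈ 426.752197

For each 6-subset S of vertices (there are C(49, 6) = 13983816 such S), let X_S = 1 if S induces a K_6 (all C(6, 2) = 15 edges present). Then P(X_S = 1) = (1/2)^15 = 1/32768. By linearity of expectation, E[# K_6] = C(49, 6) · (1/2)^15 = 13983816 / 32768 = 1747977/4096 ≈ 426.752197.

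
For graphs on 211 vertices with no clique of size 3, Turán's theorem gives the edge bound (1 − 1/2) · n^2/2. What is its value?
Turán density bound = (1/2) · 211^2/2 = 44521/4 ≈ 11130.25

Turán's theorem: ex(n, K_{r+1}) is achieved by the complete r-partite Turán graph T(n, r) with parts as balanced as possible, and is at most (1 − 1/r) · n^2/2. For r = 2, n = 211: the density bound is (1/2) · 44521/2 = 44521/4 ≈ 11130.25. The integer-valued extremum is e(T(211, 2)) = 11130, which is strictly less than the density bound 44521/4 since 2 ∤ 211 (the parts of T(211, 2) cannot all be equal).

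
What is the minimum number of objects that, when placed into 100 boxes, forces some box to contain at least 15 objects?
n = (15 − 1)·100 + 1 = 1401

By the generalised pigeonhole principle, to guarantee some box contains ≥ r objects we need more than (r − 1) · k objects total. Threshold: n = (r − 1) · k + 1. With r = 15 and k = 100: n = 14 · 100 + 1 = 1400 + 1 = 1401. For n = 1400 = 14 · 100, we can put exactly 14 objects in every box, avoiding 15 in any single one — so 1401 is tight.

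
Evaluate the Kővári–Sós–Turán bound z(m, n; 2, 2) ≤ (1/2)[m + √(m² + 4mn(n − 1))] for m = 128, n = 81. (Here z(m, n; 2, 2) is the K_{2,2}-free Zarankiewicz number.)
z(128, 81; 2, 2) ≤ (1/2)[128 + √(128² + 4·128·81·80)] = (1/2)[128 + √3334144] = 976.9819

Kővári–Sós–Turán: let r_1, ..., r_128 be the row sums and z = Σ r_i the total number of 1s. Each pair of columns can share at most one row with both entries 1 (else a 2×2 all-ones block appears), so Σ_i C(r_i, 2) ≤ C(81, 2) = 3240. By convexity Σ_i C(r_i, 2) ≥ 128·C(z/128, 2) = z(z − 128)/(2·128), giving z² − 128z − 128·81·80 ≤ 0 and hence z ≤ (1/2)[128 + √(16384 + 4·829440)] = (1/2)[128 + √3334144] ≈ (1/2)(128 + 1825.9639) = 976.9819.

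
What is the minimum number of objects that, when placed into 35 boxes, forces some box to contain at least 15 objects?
n = (15 − 1)·35 + 1 = 491

By the generalised pigeonhole principle, to guarantee some box contains ≥ r objects we need more than (r − 1) · k objects total. Threshold: n = (r − 1) · k + 1. With r = 15 and k = 35: n = 14 · 35 + 1 = 490 + 1 = 491. For n = 490 = 14 · 35, we can put exactly 14 objects in every box, avoiding 15 in any single one — so 491 is tight.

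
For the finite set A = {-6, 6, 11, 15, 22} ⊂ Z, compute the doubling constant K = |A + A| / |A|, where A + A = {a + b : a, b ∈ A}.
K = |A + A| / |A| = 15/5 = 3

Enumerate A + A = {a + b : a, b ∈ A}. With |A| = 5, there are |A|^2 = 25 ordered sum pairs; collecting distinct values, A + A = {-12, 0, 5, 9, 12, 16, 17, 21, 22, 26, 28, 30, 33, 37, 44}, so |A + A| = 15. Thus K = 15/5 = 3. For comparison, the minimum possible |A + A| over all 5-element sets is 2·5 − 1 = 9 (so min K = 9/5), attained only by arithmetic progressions.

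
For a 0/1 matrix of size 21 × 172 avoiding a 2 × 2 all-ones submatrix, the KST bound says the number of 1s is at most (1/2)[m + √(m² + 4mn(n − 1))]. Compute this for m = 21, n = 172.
z(21, 172; 2, 2) ≤ (1/2)[21 + √(21² + 4·21·172·171)] = (1/2)[21 + √2471049] = 796.4785

Kővári–Sós–Turán: let r_1, ..., r_21 be the row sums and z = Σ r_i the total number of 1s. Each pair of columns can share at most one row with both entries 1 (else a 2×2 all-ones block appears), so Σ_i C(r_i, 2) ≤ C(172, 2) = 14706. By convexity Σ_i C(r_i, 2) ≥ 21·C(z/21, 2) = z(z − 21)/(2·21), giving z² − 21z − 21·172·171 ≤ 0 and hence z ≤ (1/2)[21 + √(441 + 4·617652)] = (1/2)[21 + √2471049] ≈ (1/2)(21 + 1571.9571) = 796.4785.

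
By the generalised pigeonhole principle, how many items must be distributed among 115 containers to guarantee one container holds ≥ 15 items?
n = (15 − 1)·115 + 1 = 1611

By the generalised pigeonhole principle, to guarantee some box contains ≥ r objects we need more than (r − 1) · k objects total. Threshold: n = (r − 1) · k + 1. With r = 15 and k = 115: n = 14 · 115 + 1 = 1610 + 1 = 1611. For n = 1610 = 14 · 115, we can put exactly 14 objects in every box, avoiding 15 in any single one — so 1611 is tight.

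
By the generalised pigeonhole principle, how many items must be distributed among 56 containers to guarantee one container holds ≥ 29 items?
n = (29 − 1)·56 + 1 = 1569

By the generalised pigeonhole principle, to guarantee some box contains ≥ r objects we need more than (r − 1) · k objects total. Threshold: n = (r − 1) · k + 1. With r = 29 and k = 56: n = 28 · 56 + 1 = 1568 + 1 = 1569. For n = 1568 = 28 · 56, we can put exactly 28 objects in every box, avoiding 29 in any single one — so 1569 is tight.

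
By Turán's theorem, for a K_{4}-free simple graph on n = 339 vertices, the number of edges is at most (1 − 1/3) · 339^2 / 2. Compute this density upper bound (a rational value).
Turán density bound = (2/3) · 339^2/2 = 38307

Turán's theorem: ex(n, K_{r+1}) is achieved by the complete r-partite Turán graph T(n, r) with parts as balanced as possible, and is at most (1 − 1/r) · n^2/2. For r = 3, n = 339: the density bound is (2/3) · 114921/2 = 38307. Since 3 ∣ 339, the Turán graph T(339, 3) has parts of equal size 113, and its edge count e(T(339, 3)) = 38307 attains the density bound exactly.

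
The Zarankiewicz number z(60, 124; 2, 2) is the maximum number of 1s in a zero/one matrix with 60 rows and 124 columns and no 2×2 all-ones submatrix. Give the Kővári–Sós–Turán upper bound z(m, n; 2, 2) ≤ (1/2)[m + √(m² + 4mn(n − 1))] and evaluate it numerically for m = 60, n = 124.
z(60, 124; 2, 2) ≤ (1/2)[60 + √(60² + 4·60·124·123)] = (1/2)[60 + √3664080] = 987.0893

Kővári–Sós–Turán: let r_1, ..., r_60 be the row sums and z = Σ r_i the total number of 1s. Each pair of columns can share at most one row with both entries 1 (else a 2×2 all-ones block appears), so Σ_i C(r_i, 2) ≤ C(124, 2) = 7626. By convexity Σ_i C(r_i, 2) ≥ 60·C(z/60, 2) = z(z − 60)/(2·60), giving z² − 60z − 60·124·123 ≤ 0 and hence z ≤ (1/2)[60 + √(3600 + 4·915120)] = (1/2)[60 + √3664080] ≈ (1/2)(60 + 1914.1787) = 987.0893.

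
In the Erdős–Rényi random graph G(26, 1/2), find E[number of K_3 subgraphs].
E[# K_3] = C(26, 3) · (1/2)^C(3, 2) = 2600 / 2^3 = 325

For each 3-subset S of vertices (there are C(26, 3) = 2600 such S), let X_S = 1 if S induces a K_3 (all C(3, 2) = 3 edges present). Then P(X_S = 1) = (1/2)^3 = 1/8. By linearity of expectation, E[# K_3] = C(26, 3) · (1/2)^3 = 2600 / 8 = 325.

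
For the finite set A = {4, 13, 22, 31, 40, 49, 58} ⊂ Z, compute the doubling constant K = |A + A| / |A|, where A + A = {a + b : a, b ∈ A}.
K = |A + A| / |A| = 13/7

Enumerate A + A = {a + b : a, b ∈ A}. With |A| = 7, there are |A|^2 = 49 ordered sum pairs; collecting distinct values, A + A = {8, 17, 26, 35, 44, 53, 62, 71, 80, 89, 98, 107, 116}, so |A + A| = 13. Thus K = 13/7. Here |A + A| = 2|A| − 1 = 13, the minimum possible — so K = 13/7 is minimal, which holds iff A is an arithmetic progression.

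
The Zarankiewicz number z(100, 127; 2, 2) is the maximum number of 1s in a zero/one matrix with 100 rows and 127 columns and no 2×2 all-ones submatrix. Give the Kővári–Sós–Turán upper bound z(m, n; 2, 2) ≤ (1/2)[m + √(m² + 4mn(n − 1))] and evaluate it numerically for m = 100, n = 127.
z(100, 127; 2, 2) ≤ (1/2)[100 + √(100² + 4·100·127·126)] = (1/2)[100 + √6410800] = 1315.9779

Kővári–Sós–Turán: let r_1, ..., r_100 be the row sums and z = Σ r_i the total number of 1s. Each pair of columns can share at most one row with both entries 1 (else a 2×2 all-ones block appears), so Σ_i C(r_i, 2) ≤ C(127, 2) = 8001. By convexity Σ_i C(r_i, 2) ≥ 100·C(z/100, 2) = z(z − 100)/(2·100), giving z² − 100z − 100·127·126 ≤ 0 and hence z ≤ (1/2)[100 + √(10000 + 4·1600200)] = (1/2)[100 + √6410800] ≈ (1/2)(100 + 2531.9558) = 1315.9779.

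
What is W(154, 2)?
W(154, 2) = 154 + 1 = 155

A 2-term AP is any pair of integers, so a monochromatic 2-AP exists iff some colour is used at least twice. With 154 colours, the colouring i ↦ i on {1, ..., 154} uses each colour once, avoiding any monochromatic pair, so W(154, 2) > 154. For {1, ..., 155}, pigeonhole forces two integers of the same colour, which form a monochromatic 2-AP. Hence W(154, 2) = 155.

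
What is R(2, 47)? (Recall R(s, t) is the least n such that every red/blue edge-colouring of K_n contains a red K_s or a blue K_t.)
R(2, 47) = 47

R(2, k) = k for all k ≥ 2: in a 2-colouring of K_k, either some edge is red (a red K_2) or all edges are blue (a blue K_k). And K_{46} coloured all-blue has no blue K_47, so R(2, 47) > 46. Hence R(2, 47) = 47.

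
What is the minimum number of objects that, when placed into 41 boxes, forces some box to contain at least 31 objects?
n = (31 − 1)·41 + 1 = 1231

By the generalised pigeonhole principle, to guarantee some box contains ≥ r objects we need more than (r − 1) · k objects total. Threshold: n = (r − 1) · k + 1. With r = 31 and k = 41: n = 30 · 41 + 1 = 1230 + 1 = 1231. For n = 1230 = 30 · 41, we can put exactly 30 objects in every box, avoiding 31 in any single one — so 1231 is tight.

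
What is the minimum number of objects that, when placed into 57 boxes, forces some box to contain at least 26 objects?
n = (26 − 1)·57 + 1 = 1426

By the generalised pigeonhole principle, to guarantee some box contains ≥ r objects we need more than (r − 1) · k objects total. Threshold: n = (r − 1) · k + 1. With r = 26 and k = 57: n = 25 · 57 + 1 = 1425 + 1 = 1426. For n = 1425 = 25 · 57, we can put exactly 25 objects in every box, avoiding 26 in any single one — so 1426 is tight.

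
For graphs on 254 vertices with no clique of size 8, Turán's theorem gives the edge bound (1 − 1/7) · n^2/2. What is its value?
Turán density bound = (6/7) · 254^2/2 = 193548/7 ≈ 27649.7143

Turán's theorem: ex(n, K_{r+1}) is achieved by the complete r-partite Turán graph T(n, r) with parts as balanced as possible, and is at most (1 − 1/r) · n^2/2. For r = 7, n = 254: the density bound is (6/7) · 64516/2 = 193548/7 ≈ 27649.7143. The integer-valued extremum is e(T(254, 7)) = 27649, which is strictly less than the density bound 193548/7 since 7 ∤ 254 (the parts of T(254, 7) cannot all be equal).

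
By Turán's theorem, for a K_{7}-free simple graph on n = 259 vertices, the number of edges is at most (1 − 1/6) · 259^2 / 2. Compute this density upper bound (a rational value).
Turán density bound = (5/6) · 259^2/2 = 335405/12 ≈ 27950.4167

Turán's theorem: ex(n, K_{r+1}) is achieved by the complete r-partite Turán graph T(n, r) with parts as balanced as possible, and is at most (1 − 1/r) · n^2/2. For r = 6, n = 259: the density bound is (5/6) · 67081/2 = 335405/12 ≈ 27950.4167. The integer-valued extremum is e(T(259, 6)) = 27950, which is strictly less than the density bound 335405/12 since 6 ∤ 259 (the parts of T(259, 6) cannot all be equal).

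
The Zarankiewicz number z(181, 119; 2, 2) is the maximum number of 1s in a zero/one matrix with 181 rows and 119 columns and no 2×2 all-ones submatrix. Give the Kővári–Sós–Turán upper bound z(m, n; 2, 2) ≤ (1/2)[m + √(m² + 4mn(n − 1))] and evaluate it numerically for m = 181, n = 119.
z(181, 119; 2, 2) ≤ (1/2)[181 + √(181² + 4·181·119·118)] = (1/2)[181 + √10199169] = 1687.3069

Kővári–Sós–Turán: let r_1, ..., r_181 be the row sums and z = Σ r_i the total number of 1s. Each pair of columns can share at most one row with both entries 1 (else a 2×2 all-ones block appears), so Σ_i C(r_i, 2) ≤ C(119, 2) = 7021. By convexity Σ_i C(r_i, 2) ≥ 181·C(z/181, 2) = z(z − 181)/(2·181), giving z² − 181z − 181·119·118 ≤ 0 and hence z ≤ (1/2)[181 + √(32761 + 4·2541602)] = (1/2)[181 + √10199169] ≈ (1/2)(181 + 3193.6138) = 1687.3069.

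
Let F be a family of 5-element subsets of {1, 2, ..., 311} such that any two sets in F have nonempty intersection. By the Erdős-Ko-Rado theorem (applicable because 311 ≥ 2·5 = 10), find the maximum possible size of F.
max |F| = C(310, 4) = 377396635

The Erdős-Ko-Rado theorem states: for n ≥ 2k, an intersecting family of k-subsets of an n-element set has size at most C(n − 1, k − 1), with equality for 'star' families {A ⊆ [n] : |A| = k, i ∈ A} (fix an element i). For n = 311, k = 5: C(310, 4) = 377396635.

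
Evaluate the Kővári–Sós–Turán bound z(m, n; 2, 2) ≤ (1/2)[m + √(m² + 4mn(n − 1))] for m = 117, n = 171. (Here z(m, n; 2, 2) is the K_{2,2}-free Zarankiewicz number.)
z(117, 171; 2, 2) ≤ (1/2)[117 + √(117² + 4·117·171·170)] = (1/2)[117 + √13618449] = 1903.6591

Kővári–Sós–Turán: let r_1, ..., r_117 be the row sums and z = Σ r_i the total number of 1s. Each pair of columns can share at most one row with both entries 1 (else a 2×2 all-ones block appears), so Σ_i C(r_i, 2) ≤ C(171, 2) = 14535. By convexity Σ_i C(r_i, 2) ≥ 117·C(z/117, 2) = z(z − 117)/(2·117), giving z² − 117z − 117·171·170 ≤ 0 and hence z ≤ (1/2)[117 + √(13689 + 4·3401190)] = (1/2)[117 + √13618449] ≈ (1/2)(117 + 3690.3183) = 1903.6591.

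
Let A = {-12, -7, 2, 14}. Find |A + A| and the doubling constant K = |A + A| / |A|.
K = |A + A| / |A| = 10/4 = 5/2

Enumerate A + A = {a + b : a, b ∈ A}. With |A| = 4, there are |A|^2 = 16 ordered sum pairs; collecting distinct values, A + A = {-24, -19, -14, -10, -5, 2, 4, 7, 16, 28}, so |A + A| = 10. Thus K = 10/4 = 5/2. For comparison, the minimum possible |A + A| over all 4-element sets is 2·4 − 1 = 7 (so min K = 7/4), attained only by arithmetic progressions.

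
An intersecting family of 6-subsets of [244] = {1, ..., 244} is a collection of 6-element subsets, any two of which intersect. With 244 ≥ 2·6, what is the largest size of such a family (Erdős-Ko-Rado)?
max |F| = C(243, 5) = 6774333588

Erdős-Ko-Rado (1961): when n ≥ 2k, max |F| = C(n−1, k−1). The bound is attained by the star {A : i ∈ A} for any fixed i ∈ [n]. Here C(244−1, 6−1) = C(243, 5) = 6774333588.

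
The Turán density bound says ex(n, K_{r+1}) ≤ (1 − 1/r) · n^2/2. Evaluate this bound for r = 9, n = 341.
Turán density bound = (8/9) · 341^2/2 = 465124/9 ≈ 51680.4444

Turán's theorem: ex(n, K_{r+1}) is achieved by the complete r-partite Turán graph T(n, r) with parts as balanced as possible, and is at most (1 − 1/r) · n^2/2. For r = 9, n = 341: the density bound is (8/9) · 116281/2 = 465124/9 ≈ 51680.4444. The integer-valued extremum is e(T(341, 9)) = 51680, which is strictly less than the density bound 465124/9 since 9 ∤ 341 (the parts of T(341, 9) cannot all be equal).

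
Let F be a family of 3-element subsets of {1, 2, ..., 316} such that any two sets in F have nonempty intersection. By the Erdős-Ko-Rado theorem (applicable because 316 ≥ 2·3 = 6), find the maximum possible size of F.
max |F| = C(315, 2) = 49455

Erdős-Ko-Rado (1961): when n ≥ 2k, max |F| = C(n−1, k−1). The bound is attained by the star {A : i ∈ A} for any fixed i ∈ [n]. Here C(316−1, 3−1) = C(315, 2) = 49455.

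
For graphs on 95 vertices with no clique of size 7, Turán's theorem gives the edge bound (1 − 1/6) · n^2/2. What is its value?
Turán density bound = (5/6) · 95^2/2 = 45125/12 ≈ 3760.4167

Turán's theorem: ex(n, K_{r+1}) is achieved by the complete r-partite Turán graph T(n, r) with parts as balanced as possible, and is at most (1 − 1/r) · n^2/2. For r = 6, n = 95: the density bound is (5/6) · 9025/2 = 45125/12 ≈ 3760.4167. The integer-valued extremum is e(T(95, 6)) = 3760, which is strictly less than the density bound 45125/12 since 6 ∤ 95 (the parts of T(95, 6) cannot all be equal).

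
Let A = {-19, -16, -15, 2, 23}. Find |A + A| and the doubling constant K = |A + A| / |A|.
K = |A + A| / |A| = 14/5

Enumerate A + A = {a + b : a, b ∈ A}. With |A| = 5, there are |A|^2 = 25 ordered sum pairs; collecting distinct values, A + A = {-38, -35, -34, -32, -31, -30, -17, -14, -13, 4, 7, 8, 25, 46}, so |A + A| = 14. Thus K = 14/5. For comparison, the minimum possible |A + A| over all 5-element sets is 2·5 − 1 = 9 (so min K = 9/5), attained only by arithmetic progressions.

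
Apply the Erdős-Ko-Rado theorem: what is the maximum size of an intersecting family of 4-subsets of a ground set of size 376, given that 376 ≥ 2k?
max |F| = C(375, 3) = 8718875

Erdős-Ko-Rado (1961): when n ≥ 2k, max |F| = C(n−1, k−1). The bound is attained by the star {A : i ∈ A} for any fixed i ∈ [n]. Here C(376−1, 4−1) = C(375, 3) = 8718875.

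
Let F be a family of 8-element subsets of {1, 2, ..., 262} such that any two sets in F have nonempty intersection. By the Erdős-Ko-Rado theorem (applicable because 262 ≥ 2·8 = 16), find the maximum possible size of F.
max |F| = C(261, 7) = 15094407070080

The Erdős-Ko-Rado theorem states: for n ≥ 2k, an intersecting family of k-subsets of an n-element set has size at most C(n − 1, k − 1), with equality for 'star' families {A ⊆ [n] : |A| = k, i ∈ A} (fix an element i). For n = 262, k = 8: C(261, 7) = 15094407070080.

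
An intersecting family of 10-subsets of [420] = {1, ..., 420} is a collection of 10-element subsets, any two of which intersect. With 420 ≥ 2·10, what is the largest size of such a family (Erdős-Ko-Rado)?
max |F| = C(419, 9) = 1005991207314658708

The Erdős-Ko-Rado theorem states: for n ≥ 2k, an intersecting family of k-subsets of an n-element set has size at most C(n − 1, k − 1), with equality for 'star' families {A ⊆ [n] : |A| = k, i ∈ A} (fix an element i). For n = 420, k = 10: C(419, 9) = 1005991207314658708.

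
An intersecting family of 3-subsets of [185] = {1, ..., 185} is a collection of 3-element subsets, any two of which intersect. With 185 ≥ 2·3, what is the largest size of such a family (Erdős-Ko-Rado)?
max |F| = C(184, 2) = 16836

The Erdős-Ko-Rado theorem states: for n ≥ 2k, an intersecting family of k-subsets of an n-element set has size at most C(n − 1, k − 1), with equality for 'star' families {A ⊆ [n] : |A| = k, i ∈ A} (fix an element i). For n = 185, k = 3: C(184, 2) = 16836.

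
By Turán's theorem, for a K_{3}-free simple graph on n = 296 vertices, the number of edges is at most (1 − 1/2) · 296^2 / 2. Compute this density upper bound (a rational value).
Turán density bound = (1/2) · 296^2/2 = 21904

Turán's theorem: ex(n, K_{r+1}) is achieved by the complete r-partite Turán graph T(n, r) with parts as balanced as possible, and is at most (1 − 1/r) · n^2/2. For r = 2, n = 296: the density bound is (1/2) · 87616/2 = 21904. Since 2 ∣ 296, the Turán graph T(296, 2) has parts of equal size 148, and its edge count e(T(296, 2)) = 21904 attains the density bound exactly.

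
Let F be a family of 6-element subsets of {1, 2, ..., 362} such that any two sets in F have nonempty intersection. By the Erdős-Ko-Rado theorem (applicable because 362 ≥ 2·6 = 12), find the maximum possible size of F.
max |F| = C(361, 5) = 49690589382

The Erdős-Ko-Rado theorem states: for n ≥ 2k, an intersecting family of k-subsets of an n-element set has size at most C(n − 1, k − 1), with equality for 'star' families {A ⊆ [n] : |A| = k, i ∈ A} (fix an element i). For n = 362, k = 6: C(361, 5) = 49690589382.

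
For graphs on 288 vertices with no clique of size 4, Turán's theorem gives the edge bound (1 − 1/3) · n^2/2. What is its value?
Turán density bound = (2/3) · 288^2/2 = 27648

Turán's theorem: ex(n, K_{r+1}) is achieved by the complete r-partite Turán graph T(n, r) with parts as balanced as possible, and is at most (1 − 1/r) · n^2/2. For r = 3, n = 288: the density bound is (2/3) · 82944/2 = 27648. Since 3 ∣ 288, the Turán graph T(288, 3) has parts of equal size 96, and its edge count e(T(288, 3)) = 27648 attains the density bound exactly.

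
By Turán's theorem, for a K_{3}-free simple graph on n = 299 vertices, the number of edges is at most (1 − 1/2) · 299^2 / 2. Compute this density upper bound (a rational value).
Turán density bound = (1/2) · 299^2/2 = 89401/4 ≈ 22350.25

Turán's theorem: ex(n, K_{r+1}) is achieved by the complete r-partite Turán graph T(n, r) with parts as balanced as possible, and is at most (1 − 1/r) · n^2/2. For r = 2, n = 299: the density bound is (1/2) · 89401/2 = 89401/4 ≈ 22350.25. The integer-valued extremum is e(T(299, 2)) = 22350, which is strictly less than the density bound 89401/4 since 2 ∤ 299 (the parts of T(299, 2) cannot all be equal).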